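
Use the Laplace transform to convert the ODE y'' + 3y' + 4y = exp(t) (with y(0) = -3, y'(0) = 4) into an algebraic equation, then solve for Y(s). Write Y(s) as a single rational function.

Laplace-transform each side.
With L{y''} = s^2 Y - s·y(0) - y'(0) and L{y'} = sY - y(0), with y(0) = -3, y'(0) = 4: the LHS transforms to (s^2 + 3*s + 4)Y - (-3*s - 5).
The right side is L{exp(t)} = 1/(s - 1).
So (s^2 + 3*s + 4)Y = 1/(s - 1) + (-3*s - 5).
Solve for Y(s) and write it as one ratio of polynomials.

Y(s) = (-3*s^2 - 2*s + 6)/(s^3 + 2*s^2 + s - 4)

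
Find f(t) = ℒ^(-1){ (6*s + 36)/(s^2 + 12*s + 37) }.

Rewrite the denominator: s^2 + 12*s + 37 = (s + 6)^2 + 1.
The form in (s + 6) signals a first-shifting-theorem factor e^(-6t).
Since L{cos(t)} = s/(s^2 + 1), the inverse is exp(-6*t)*cos(t), scaled by 6.

f(t) = 6*exp(-6*t)*cos(t)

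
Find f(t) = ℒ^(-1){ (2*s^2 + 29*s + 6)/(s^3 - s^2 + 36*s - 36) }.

Factor the denominator: s^3 - s^2 + 36*s - 36 = (s - 1)*(s^2 + 36).
Partial fraction decomposition gives [1/(s - 1)] + [s/(s^2 + 36)] + [30/(s^2 + 36)].
Invert each term: 1/(s - 1) ↔ e^(t); 1·s/(s^2 + 36) ↔ cos(6t); 5·6/(s^2 + 36) ↔ 5sin(6t).

f(t) = exp(t) + 5*sin(6*t) + cos(6*t)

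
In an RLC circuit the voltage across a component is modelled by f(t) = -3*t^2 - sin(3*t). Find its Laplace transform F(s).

Apply the Laplace transform termwise.
(-3)·[L{t^2} = 2!/s^3 = 2/s^3]; (-1)·[L{sin(3t)} = 3/(s^2 + 9)].

F(s) = -3/(s^2 + 9) - 6/s^3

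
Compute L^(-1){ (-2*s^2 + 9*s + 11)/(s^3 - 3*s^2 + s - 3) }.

2*exp(3*t) - 3*sin(t) - 4*cos(t)

Factor the denominator: s^3 - 3*s^2 + s - 3 = (s - 3)*(s^2 + 1).
Partial fraction decomposition gives [2/(s - 3)] + [-4*s/(s^2 + 1)] + [-3/(s^2 + 1)].
Invert each term: 2/(s - 3) ↔ 2e^(3t); -4·s/(s^2 + 1) ↔ -4cos(t); -3·1/(s^2 + 1) ↔ -3sin(t).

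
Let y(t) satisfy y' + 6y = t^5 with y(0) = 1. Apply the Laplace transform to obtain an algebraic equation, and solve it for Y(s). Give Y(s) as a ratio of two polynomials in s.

Transform both sides with L{·}.
The derivative rules (L{y'} = sY - y(0) = sY - 1) turn the left side into (s + 6)Y - (1).
The right side is L{t^5} = 120/s^6.
So (s + 6)Y = 120/s^6 + (1).
Isolate Y and clear denominators.

Y(s) = (s^6 + 120)/(s^7 + 6*s^6)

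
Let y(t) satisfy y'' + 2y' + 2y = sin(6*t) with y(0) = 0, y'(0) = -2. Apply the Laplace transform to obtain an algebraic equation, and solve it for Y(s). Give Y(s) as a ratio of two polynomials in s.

Y(s) = (-2*s^2 - 66)/(s^4 + 2*s^3 + 38*s^2 + 72*s + 72)

Take the Laplace transform of both sides.
With L{y''} = s^2 Y - s·y(0) - y'(0) and L{y'} = sY - y(0), with y(0) = 0, y'(0) = -2: the LHS transforms to (s^2 + 2*s + 2)Y - (-2).
The right side is L{sin(6*t)} = 6/(s^2 + 36).
So (s^2 + 2*s + 2)Y = 6/(s^2 + 36) + (-2).
Isolate Y and clear denominators.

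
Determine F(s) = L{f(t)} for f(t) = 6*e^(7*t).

F(s) = 6/(s - 7)

L{6} = 6/s.
By the first shifting theorem, multiplying by e^(7t) replaces s with s - 7.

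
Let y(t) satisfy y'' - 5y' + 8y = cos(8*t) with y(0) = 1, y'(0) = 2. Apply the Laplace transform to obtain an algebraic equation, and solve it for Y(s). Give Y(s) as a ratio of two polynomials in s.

Transform both sides with L{·}.
Using L{y''} = s^2 Y - s·y(0) - y'(0) and L{y'} = sY - y(0), with y(0) = 1, y'(0) = 2, the left side becomes (s^2 - 5*s + 8)Y - (s - 3).
The right side is L{cos(8*t)} = s/(s^2 + 64).
So (s^2 - 5*s + 8)Y = s/(s^2 + 64) + (s - 3).
Divide through and combine into a single rational function.

Y(s) = (s^3 - 3*s^2 + 65*s - 192)/(s^4 - 5*s^3 + 72*s^2 - 320*s + 512)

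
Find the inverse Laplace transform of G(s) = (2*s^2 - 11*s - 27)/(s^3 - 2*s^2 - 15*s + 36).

-6*t*exp(3*t) + exp(3*t) + exp(-4*t)

Factor the denominator: s^3 - 2*s^2 - 15*s + 36 = (s - 3)^2*(s + 4).
Partial fraction decomposition gives [1/(s - 3)] + [-6/(s - 3)^2] + [1/(s + 4)].
Invert each term: 1/(s - 3) ↔ e^(3t); -6/(s - 3)^2 ↔ -6t·e^(3t); 1/(s + 4) ↔ e^(-4t).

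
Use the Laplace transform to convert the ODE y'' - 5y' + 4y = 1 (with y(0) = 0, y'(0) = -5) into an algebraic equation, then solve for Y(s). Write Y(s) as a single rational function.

Y(s) = (-5*s + 1)/(s^3 - 5*s^2 + 4*s)

Take the Laplace transform of both sides.
Using L{y''} = s^2 Y - s·y(0) - y'(0) and L{y'} = sY - y(0), with y(0) = 0, y'(0) = -5, the left side becomes (s^2 - 5*s + 4)Y - (-5).
The right side is L{1} = 1/s.
So (s^2 - 5*s + 4)Y = 1/s + (-5).
Divide through and combine into a single rational function.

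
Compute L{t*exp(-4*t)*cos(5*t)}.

(s - 1)*(s + 9)/(s^2 + 8*s + 41)^2

L{cos(5t)} = s/(s^2 + 25).
Multiplying by e^(-4t) shifts s → s + 4, so L{exp(-4*t)*cos(5*t)} = (s + 4)/((s + 4)^2 + 25).
Then apply L{t·g(t)} = -d/ds[G(s)] with G(s) = (s + 4)/((s + 4)^2 + 25):
differentiating 1 time and applying the sign gives (s - 1)*(s + 9)/(s^2 + 8*s + 41)^2.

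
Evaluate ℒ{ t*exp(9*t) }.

L{e^(9t)} = 1/(s - 9).
Then apply L{t·g(t)} = -d/ds[H(s)] with H(s) = 1/(s - 9):
differentiating 1 time and applying the sign gives (s - 9)^(-2).

(s - 9)^(-2)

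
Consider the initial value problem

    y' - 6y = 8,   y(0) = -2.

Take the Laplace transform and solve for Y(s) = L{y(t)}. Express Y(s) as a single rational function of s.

Take the Laplace transform of both sides.
Using L{y'} = sY - y(0) = sY - (-2), the left side becomes (s - 6)Y - (-2).
The right side is L{8} = 8/s.
So (s - 6)Y = 8/s + (-2).
Isolate Y and clear denominators.

Y(s) = (-2*s + 8)/(s^2 - 6*s)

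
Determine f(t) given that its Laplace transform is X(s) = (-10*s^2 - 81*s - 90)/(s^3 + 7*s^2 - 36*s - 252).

Factor the denominator: s^3 + 7*s^2 - 36*s - 252 = (s - 6)*(s + 6)*(s + 7).
Partial fraction decomposition gives [-6/(s - 6)] + [-1/(s + 7)] + [-3/(s + 6)].
Invert each term: -6/(s - 6) ↔ -6e^(6t); -1/(s + 7) ↔ -e^(-7t); -3/(s + 6) ↔ -3e^(-6t).

f(t) = -6*exp(6*t) - 3*exp(-6*t) - exp(-7*t)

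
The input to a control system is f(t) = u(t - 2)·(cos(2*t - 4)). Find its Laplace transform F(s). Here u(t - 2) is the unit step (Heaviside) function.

F(s) = s*exp(-2*s)/(s^2 + 4)

By the second shifting theorem, L{u(t - c)·g(t - c)} = e^(-cs)·G(s) with c = 2 and G(s) = L{g(t)}.
L{cos(2t)} = s/(s^2 + 4).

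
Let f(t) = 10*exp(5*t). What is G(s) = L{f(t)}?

L{10} = 10/s.
By the first shifting theorem, multiplying by e^(5t) replaces s with s - 5.

G(s) = 10/(s - 5)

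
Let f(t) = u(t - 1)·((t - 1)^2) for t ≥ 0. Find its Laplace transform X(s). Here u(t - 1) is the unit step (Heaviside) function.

X(s) = 2*exp(-s)/s^3

By the second shifting theorem, L{u(t - c)·g(t - c)} = e^(-cs)·G(s) with c = 1 and G(s) = L{g(t)}.
L{t^2} = 2!/s^3 = 2/s^3.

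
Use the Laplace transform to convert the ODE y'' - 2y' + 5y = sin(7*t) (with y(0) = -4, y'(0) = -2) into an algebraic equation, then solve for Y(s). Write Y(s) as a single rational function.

Laplace-transform each side.
Using L{y''} = s^2 Y - s·y(0) - y'(0) and L{y'} = sY - y(0), with y(0) = -4, y'(0) = -2, the left side becomes (s^2 - 2*s + 5)Y - (-4*s + 6).
The right side is L{sin(7*t)} = 7/(s^2 + 49).
So (s^2 - 2*s + 5)Y = 7/(s^2 + 49) + (-4*s + 6).
Divide through and combine into a single rational function.

Y(s) = (-4*s^3 + 6*s^2 - 196*s + 301)/(s^4 - 2*s^3 + 54*s^2 - 98*s + 245)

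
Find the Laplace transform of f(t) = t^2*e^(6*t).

L{e^(6t)} = 1/(s - 6).
Then apply L{t^2·g(t)} = (-1)^2 d^2/ds^2[H(s)] with H(s) = 1/(s - 6):
differentiating 2 times and applying the sign gives 2/(s - 6)^3.

2/(s - 6)^3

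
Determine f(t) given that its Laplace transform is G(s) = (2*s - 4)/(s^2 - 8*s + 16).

Factor the denominator: s^2 - 8*s + 16 = (s - 4)^2.
Partial fraction decomposition gives [2/(s - 4)] + [4/(s - 4)^2].
Invert each term: 2/(s - 4) ↔ 2e^(4t); 4/(s - 4)^2 ↔ 4t·e^(4t).

f(t) = 4*t*exp(4*t) + 2*exp(4*t)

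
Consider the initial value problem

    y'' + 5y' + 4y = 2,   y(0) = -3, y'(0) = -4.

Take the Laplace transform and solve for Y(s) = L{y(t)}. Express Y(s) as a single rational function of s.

Y(s) = (-3*s^2 - 19*s + 2)/(s^3 + 5*s^2 + 4*s)

Take the Laplace transform of both sides.
The derivative rules (L{y''} = s^2 Y - s·y(0) - y'(0) and L{y'} = sY - y(0), with y(0) = -3, y'(0) = -4) turn the left side into (s^2 + 5*s + 4)Y - (-3*s - 19).
The right side is L{2} = 2/s.
So (s^2 + 5*s + 4)Y = 2/s + (-3*s - 19).
Solve for Y(s) and write it as one ratio of polynomials.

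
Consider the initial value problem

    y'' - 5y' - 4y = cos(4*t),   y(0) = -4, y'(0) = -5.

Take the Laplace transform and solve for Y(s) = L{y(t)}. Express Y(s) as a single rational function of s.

Apply the Laplace transform to the equation.
The derivative rules (L{y''} = s^2 Y - s·y(0) - y'(0) and L{y'} = sY - y(0), with y(0) = -4, y'(0) = -5) turn the left side into (s^2 - 5*s - 4)Y - (-4*s + 15).
The right side is L{cos(4*t)} = s/(s^2 + 16).
So (s^2 - 5*s - 4)Y = s/(s^2 + 16) + (-4*s + 15).
Isolate Y and clear denominators.

Y(s) = (-4*s^3 + 15*s^2 - 63*s + 240)/(s^4 - 5*s^3 + 12*s^2 - 80*s - 64)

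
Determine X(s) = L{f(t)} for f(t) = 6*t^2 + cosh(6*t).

X(s) = s/(s^2 - 36) + 12/s^3

The transform is linear, so treat each term independently.
(6)·[L{t^2} = 2!/s^3 = 2/s^3]; L{cosh(6t)} = s/(s^2 - 36).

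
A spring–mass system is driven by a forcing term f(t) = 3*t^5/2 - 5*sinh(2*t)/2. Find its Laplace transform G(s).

G(s) = -5/(s^2 - 4) + 180/s^6

By linearity of the Laplace transform, transform each term separately.
(-5/2)·[L{sinh(2t)} = 2/(s^2 - 4)]; (3/2)·[L{t^5} = 5!/s^6 = 120/s^6].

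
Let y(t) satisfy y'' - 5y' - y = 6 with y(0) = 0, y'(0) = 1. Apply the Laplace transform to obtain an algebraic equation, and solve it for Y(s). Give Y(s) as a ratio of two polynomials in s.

Y(s) = (s + 6)/(s^3 - 5*s^2 - s)

Apply the Laplace transform to the equation.
The derivative rules (L{y''} = s^2 Y - s·y(0) - y'(0) and L{y'} = sY - y(0), with y(0) = 0, y'(0) = 1) turn the left side into (s^2 - 5*s - 1)Y - (1).
The right side is L{6} = 6/s.
So (s^2 - 5*s - 1)Y = 6/s + (1).
Divide through and combine into a single rational function.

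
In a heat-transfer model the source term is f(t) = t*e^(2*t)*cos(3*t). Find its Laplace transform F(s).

L{cos(3t)} = s/(s^2 + 9).
Multiplying by e^(2t) shifts s → s - 2, so L{e^(2*t)*cos(3*t)} = (s - 2)/((s - 2)^2 + 9).
Then apply L{t·g(t)} = -d/ds[G(s)] with G(s) = (s - 2)/((s - 2)^2 + 9):
differentiating 1 time and applying the sign gives (s - 5)*(s + 1)/(s^2 - 4*s + 13)^2.

F(s) = (s - 5)*(s + 1)/(s^2 - 4*s + 13)^2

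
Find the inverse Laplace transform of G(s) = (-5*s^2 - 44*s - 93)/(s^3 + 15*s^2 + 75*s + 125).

Factor the denominator: s^3 + 15*s^2 + 75*s + 125 = (s + 5)^3.
Partial fraction decomposition gives [-5/(s + 5)] + [6/(s + 5)^2] + [2/(s + 5)^3].
Invert each term: -5/(s + 5) ↔ -5e^(-5t); 6/(s + 5)^2 ↔ 6t·e^(-5t); 2/(s + 5)^3 ↔ (1)t^2·e^(-5t).

t^2*exp(-5*t) + 6*t*exp(-5*t) - 5*exp(-5*t)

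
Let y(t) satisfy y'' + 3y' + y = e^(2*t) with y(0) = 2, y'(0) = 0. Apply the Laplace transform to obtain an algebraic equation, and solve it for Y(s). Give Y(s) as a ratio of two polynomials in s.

Y(s) = (2*s^2 + 2*s - 11)/(s^3 + s^2 - 5*s - 2)

Transform both sides with L{·}.
With L{y''} = s^2 Y - s·y(0) - y'(0) and L{y'} = sY - y(0), with y(0) = 2, y'(0) = 0: the LHS transforms to (s^2 + 3*s + 1)Y - (2*s + 6).
The right side is L{e^(2*t)} = 1/(s - 2).
So (s^2 + 3*s + 1)Y = 1/(s - 2) + (2*s + 6).
Divide through and combine into a single rational function.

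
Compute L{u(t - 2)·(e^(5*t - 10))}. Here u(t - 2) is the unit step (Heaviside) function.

By the second shifting theorem, L{u(t - c)·g(t - c)} = e^(-cs)·G(s) with c = 2 and G(s) = L{g(t)}.
L{e^(5t)} = 1/(s - 5).

exp(-2*s)/(s - 5)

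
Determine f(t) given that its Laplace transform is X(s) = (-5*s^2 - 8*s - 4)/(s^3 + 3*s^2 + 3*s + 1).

f(t) = -t^2*exp(-t)/2 + 2*t*exp(-t) - 5*exp(-t)

Factor the denominator: s^3 + 3*s^2 + 3*s + 1 = (s + 1)^3.
Partial fraction decomposition gives [-5/(s + 1)] + [2/(s + 1)^2] + [-1/(s + 1)^3].
Invert each term: -5/(s + 1) ↔ -5e^(-t); 2/(s + 1)^2 ↔ 2t·e^(-t); -1/(s + 1)^3 ↔ (-1/2)t^2·e^(-t).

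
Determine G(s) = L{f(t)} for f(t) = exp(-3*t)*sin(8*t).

G(s) = 8/((s + 3)^2 + 64)

L{sin(8t)} = 8/(s^2 + 64).
By the first shifting theorem, multiplying by e^(-3t) replaces s with s + 3.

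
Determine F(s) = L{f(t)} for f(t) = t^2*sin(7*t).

F(s) = 14*(3*s^2 - 49)/(s^2 + 49)^3

L{sin(7t)} = 7/(s^2 + 49).
Then apply L{t^2·g(t)} = (-1)^2 d^2/ds^2[G(s)] with G(s) = 7/(s^2 + 49):
differentiating 2 times and applying the sign gives 14*(3*s^2 - 49)/(s^2 + 49)^3.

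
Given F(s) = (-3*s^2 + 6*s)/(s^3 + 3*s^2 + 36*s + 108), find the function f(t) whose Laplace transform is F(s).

Factor the denominator: s^3 + 3*s^2 + 36*s + 108 = (s + 3)*(s^2 + 36).
Partial fraction decomposition gives [-1/(s + 3)] + [-2*s/(s^2 + 36)] + [12/(s^2 + 36)].
Invert each term: -1/(s + 3) ↔ -e^(-3t); -2·s/(s^2 + 36) ↔ -2cos(6t); 2·6/(s^2 + 36) ↔ 2sin(6t).

f(t) = 2*sin(6*t) - 2*cos(6*t) - exp(-3*t)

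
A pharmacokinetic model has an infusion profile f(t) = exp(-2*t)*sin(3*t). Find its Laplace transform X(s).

X(s) = 3/((s + 2)^2 + 9)

L{sin(3t)} = 3/(s^2 + 9).
By the first shifting theorem, multiplying by e^(-2t) replaces s with s + 2.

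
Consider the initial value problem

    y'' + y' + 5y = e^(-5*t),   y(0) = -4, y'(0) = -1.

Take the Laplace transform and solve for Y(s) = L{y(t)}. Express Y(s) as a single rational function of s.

Y(s) = (-4*s^2 - 25*s - 24)/(s^3 + 6*s^2 + 10*s + 25)

Take the Laplace transform of both sides.
The derivative rules (L{y''} = s^2 Y - s·y(0) - y'(0) and L{y'} = sY - y(0), with y(0) = -4, y'(0) = -1) turn the left side into (s^2 + s + 5)Y - (-4*s - 5).
The right side is L{e^(-5*t)} = 1/(s + 5).
So (s^2 + s + 5)Y = 1/(s + 5) + (-4*s - 5).
Solve for Y(s) and write it as one ratio of polynomials.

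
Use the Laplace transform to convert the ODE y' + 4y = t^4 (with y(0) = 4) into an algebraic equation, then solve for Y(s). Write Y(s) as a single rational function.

Y(s) = (4*s^5 + 24)/(s^6 + 4*s^5)

Take the Laplace transform of both sides.
Using L{y'} = sY - y(0) = sY - 4, the left side becomes (s + 4)Y - (4).
The right side is L{t^4} = 24/s^5.
So (s + 4)Y = 24/s^5 + (4).
Divide through and combine into a single rational function.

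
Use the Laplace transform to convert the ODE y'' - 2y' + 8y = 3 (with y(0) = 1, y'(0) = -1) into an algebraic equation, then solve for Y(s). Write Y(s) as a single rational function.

Take the Laplace transform of both sides.
The derivative rules (L{y''} = s^2 Y - s·y(0) - y'(0) and L{y'} = sY - y(0), with y(0) = 1, y'(0) = -1) turn the left side into (s^2 - 2*s + 8)Y - (s - 3).
The right side is L{3} = 3/s.
So (s^2 - 2*s + 8)Y = 3/s + (s - 3).
Isolate Y and clear denominators.

Y(s) = (s^2 - 3*s + 3)/(s^3 - 2*s^2 + 8*s)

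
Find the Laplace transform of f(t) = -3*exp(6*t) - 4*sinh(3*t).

The transform is linear, so treat each term independently.
(-3)·[L{e^(6t)} = 1/(s - 6)]; (-4)·[L{sinh(3t)} = 3/(s^2 - 9)].

-12/(s^2 - 9) - 3/(s - 6)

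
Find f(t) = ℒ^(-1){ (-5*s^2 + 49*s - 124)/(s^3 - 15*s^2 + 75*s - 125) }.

Factor the denominator: s^3 - 15*s^2 + 75*s - 125 = (s - 5)^3.
Partial fraction decomposition gives [-5/(s - 5)] + [-1/(s - 5)^2] + [-4/(s - 5)^3].
Invert each term: -5/(s - 5) ↔ -5e^(5t); -1/(s - 5)^2 ↔ -t·e^(5t); -4/(s - 5)^3 ↔ (-2)t^2·e^(5t).

f(t) = -2*t^2*exp(5*t) - t*exp(5*t) - 5*exp(5*t)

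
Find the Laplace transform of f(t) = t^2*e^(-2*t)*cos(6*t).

L{cos(6t)} = s/(s^2 + 36).
Multiplying by e^(-2t) shifts s → s + 2, so L{e^(-2*t)*cos(6*t)} = (s + 2)/((s + 2)^2 + 36).
Then apply L{t^2·g(t)} = (-1)^2 d^2/ds^2[G(s)] with G(s) = (s + 2)/((s + 2)^2 + 36):
differentiating 2 times and applying the sign gives 2*(s + 2)*(s^2 + 4*s - 104)/(s^2 + 4*s + 40)^3.

2*(s + 2)*(s^2 + 4*s - 104)/(s^2 + 4*s + 40)^3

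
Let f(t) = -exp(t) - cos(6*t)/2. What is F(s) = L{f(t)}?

F(s) = -s/(2*(s^2 + 36)) - 1/(s - 1)

Apply the Laplace transform termwise.
(-1/2)·[L{cos(6t)} = s/(s^2 + 36)]; (-1)·[L{e^(t)} = 1/(s - 1)].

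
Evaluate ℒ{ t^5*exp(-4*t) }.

120/(s + 4)^6

L{t^5} = 5!/s^6 = 120/s^6.
By the first shifting theorem, multiplying by e^(-4t) replaces s with s + 4.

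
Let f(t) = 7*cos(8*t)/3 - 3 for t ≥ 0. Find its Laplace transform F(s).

F(s) = 7*s/(3*(s^2 + 64)) - 3/s

The transform is linear, so treat each term independently.
L{-3} = -3/s; (7/3)·[L{cos(8t)} = s/(s^2 + 64)].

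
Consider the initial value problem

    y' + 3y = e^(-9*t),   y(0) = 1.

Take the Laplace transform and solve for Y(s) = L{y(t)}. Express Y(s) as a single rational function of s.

Y(s) = (s + 10)/(s^2 + 12*s + 27)

Transform both sides with L{·}.
With L{y'} = sY - y(0) = sY - 1: the LHS transforms to (s + 3)Y - (1).
The right side is L{e^(-9*t)} = 1/(s + 9).
So (s + 3)Y = 1/(s + 9) + (1).
Solve for Y(s) and write it as one ratio of polynomials.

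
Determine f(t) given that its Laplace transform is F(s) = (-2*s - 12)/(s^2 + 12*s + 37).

Rewrite the denominator: s^2 + 12*s + 37 = (s + 6)^2 + 1.
The form in (s + 6) signals a first-shifting-theorem factor e^(-6t).
Since L{cos(t)} = s/(s^2 + 1), the inverse is exp(-6*t)*cos(t), scaled by -2.

f(t) = -2*exp(-6*t)*cos(t)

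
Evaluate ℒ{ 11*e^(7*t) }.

11/(s - 7)

L{11} = 11/s.
By the first shifting theorem, multiplying by e^(7t) replaces s with s - 7.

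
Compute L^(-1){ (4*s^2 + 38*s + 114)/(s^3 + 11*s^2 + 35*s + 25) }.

Factor the denominator: s^3 + 11*s^2 + 35*s + 25 = (s + 1)*(s + 5)^2.
Partial fraction decomposition gives [-1/(s + 5)] + [-6/(s + 5)^2] + [5/(s + 1)].
Invert each term: -1/(s + 5) ↔ -e^(-5t); -6/(s + 5)^2 ↔ -6t·e^(-5t); 5/(s + 1) ↔ 5e^(-t).

-6*t*exp(-5*t) + 5*exp(-t) - exp(-5*t)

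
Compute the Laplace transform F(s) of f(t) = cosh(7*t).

L{cosh(7t)} = s/(s^2 - 49).

F(s) = s/(s^2 - 49)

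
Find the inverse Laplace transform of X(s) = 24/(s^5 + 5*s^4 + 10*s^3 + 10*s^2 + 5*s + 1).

Rewrite the denominator: s^5 + 5*s^4 + 10*s^3 + 10*s^2 + 5*s + 1 = (s + 1)^5.
The form in (s + 1) signals a first-shifting-theorem factor e^(-t).
Since L{t^4} = 4!/s^5 = 24/s^5, the inverse is t^4*e^(-t).

t^4*exp(-t)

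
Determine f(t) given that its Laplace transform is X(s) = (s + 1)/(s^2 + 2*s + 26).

Rewrite the denominator: s^2 + 2*s + 26 = (s + 1)^2 + 25.
The form in (s + 1) signals a first-shifting-theorem factor e^(-t).
Since L{cos(5t)} = s/(s^2 + 25), the inverse is exp(-t)*cos(5*t).

f(t) = exp(-t)*cos(5*t)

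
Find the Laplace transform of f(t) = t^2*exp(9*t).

L{e^(9t)} = 1/(s - 9).
Then apply L{t^2·g(t)} = (-1)^2 d^2/ds^2[G(s)] with G(s) = 1/(s - 9):
differentiating 2 times and applying the sign gives 2/(s - 9)^3.

2/(s - 9)^3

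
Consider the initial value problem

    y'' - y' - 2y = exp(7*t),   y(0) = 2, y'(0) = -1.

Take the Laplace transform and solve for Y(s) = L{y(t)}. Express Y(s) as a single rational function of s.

Y(s) = (2*s^2 - 17*s + 22)/(s^3 - 8*s^2 + 5*s + 14)

Laplace-transform each side.
With L{y''} = s^2 Y - s·y(0) - y'(0) and L{y'} = sY - y(0), with y(0) = 2, y'(0) = -1: the LHS transforms to (s^2 - s - 2)Y - (2*s - 3).
The right side is L{exp(7*t)} = 1/(s - 7).
So (s^2 - s - 2)Y = 1/(s - 7) + (2*s - 3).
Divide through and combine into a single rational function.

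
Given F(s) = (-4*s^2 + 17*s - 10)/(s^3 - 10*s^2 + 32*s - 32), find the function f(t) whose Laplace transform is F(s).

Factor the denominator: s^3 - 10*s^2 + 32*s - 32 = (s - 4)^2*(s - 2).
Partial fraction decomposition gives [-6/(s - 4)] + [-3/(s - 4)^2] + [2/(s - 2)].
Invert each term: -6/(s - 4) ↔ -6e^(4t); -3/(s - 4)^2 ↔ -3t·e^(4t); 2/(s - 2) ↔ 2e^(2t).

f(t) = -3*t*exp(4*t) - 6*exp(4*t) + 2*exp(2*t)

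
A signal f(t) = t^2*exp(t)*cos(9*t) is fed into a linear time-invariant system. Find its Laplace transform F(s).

L{cos(9t)} = s/(s^2 + 81).
Multiplying by e^(t) shifts s → s - 1, so L{exp(t)*cos(9*t)} = (s - 1)/((s - 1)^2 + 81).
Then apply L{t^2·g(t)} = (-1)^2 d^2/ds^2[G(s)] with G(s) = (s - 1)/((s - 1)^2 + 81):
differentiating 2 times and applying the sign gives 2*(s - 1)*(s^2 - 2*s - 242)/(s^2 - 2*s + 82)^3.

F(s) = 2*(s - 1)*(s^2 - 2*s - 242)/(s^2 - 2*s + 82)^3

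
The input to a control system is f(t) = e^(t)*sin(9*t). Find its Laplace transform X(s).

X(s) = 9/((s - 1)^2 + 81)

L{sin(9t)} = 9/(s^2 + 81).
By the first shifting theorem, multiplying by e^(t) replaces s with s - 1.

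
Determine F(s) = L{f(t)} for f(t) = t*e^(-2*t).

F(s) = (s + 2)^(-2)

L{t} = 1!/s^2 = 1/s^2.
By the first shifting theorem, multiplying by e^(-2t) replaces s with s + 2.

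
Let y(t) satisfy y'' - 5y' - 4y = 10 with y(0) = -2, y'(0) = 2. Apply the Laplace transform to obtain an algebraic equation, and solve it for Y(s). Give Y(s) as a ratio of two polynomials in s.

Apply the Laplace transform to the equation.
Using L{y''} = s^2 Y - s·y(0) - y'(0) and L{y'} = sY - y(0), with y(0) = -2, y'(0) = 2, the left side becomes (s^2 - 5*s - 4)Y - (-2*s + 12).
The right side is L{10} = 10/s.
So (s^2 - 5*s - 4)Y = 10/s + (-2*s + 12).
Isolate Y and clear denominators.

Y(s) = (-2*s^2 + 12*s + 10)/(s^3 - 5*s^2 - 4*s)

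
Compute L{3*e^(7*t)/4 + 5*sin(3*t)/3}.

By linearity of the Laplace transform, transform each term separately.
(5/3)·[L{sin(3t)} = 3/(s^2 + 9)]; (3/4)·[L{e^(7t)} = 1/(s - 7)].

5/(s^2 + 9) + 3/(4*(s - 7))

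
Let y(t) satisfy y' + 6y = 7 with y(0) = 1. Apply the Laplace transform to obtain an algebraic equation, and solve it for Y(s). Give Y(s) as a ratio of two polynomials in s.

Laplace-transform each side.
The derivative rules (L{y'} = sY - y(0) = sY - 1) turn the left side into (s + 6)Y - (1).
The right side is L{7} = 7/s.
So (s + 6)Y = 7/s + (1).
Isolate Y and clear denominators.

Y(s) = (s + 7)/(s^2 + 6*s)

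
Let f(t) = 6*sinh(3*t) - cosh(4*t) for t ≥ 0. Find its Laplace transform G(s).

G(s) = -s/(s^2 - 16) + 18/(s^2 - 9)

Apply the Laplace transform termwise.
(-1)·[L{cosh(4t)} = s/(s^2 - 16)]; (6)·[L{sinh(3t)} = 3/(s^2 - 9)].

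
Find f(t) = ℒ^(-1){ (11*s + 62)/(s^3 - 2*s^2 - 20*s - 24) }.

Factor the denominator: s^3 - 2*s^2 - 20*s - 24 = (s - 6)*(s + 2)^2.
Partial fraction decomposition gives [-2/(s + 2)] + [-5/(s + 2)^2] + [2/(s - 6)].
Invert each term: -2/(s + 2) ↔ -2e^(-2t); -5/(s + 2)^2 ↔ -5t·e^(-2t); 2/(s - 6) ↔ 2e^(6t).

f(t) = -5*t*exp(-2*t) + 2*exp(6*t) - 2*exp(-2*t)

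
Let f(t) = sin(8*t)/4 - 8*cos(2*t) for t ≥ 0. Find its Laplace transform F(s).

F(s) = -8*s/(s^2 + 4) + 2/(s^2 + 64)

By linearity of the Laplace transform, transform each term separately.
(-8)·[L{cos(2t)} = s/(s^2 + 4)]; (1/4)·[L{sin(8t)} = 8/(s^2 + 64)].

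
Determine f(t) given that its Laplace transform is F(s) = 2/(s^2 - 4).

Since L{sinh(2t)} = 2/(s^2 - 4), the inverse is sinh(2*t).

f(t) = sinh(2*t)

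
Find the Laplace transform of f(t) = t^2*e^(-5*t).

2/(s + 5)^3

L{e^(-5t)} = 1/(s + 5).
Then apply L{t^2·g(t)} = (-1)^2 d^2/ds^2[G(s)] with G(s) = 1/(s + 5):
differentiating 2 times and applying the sign gives 2/(s + 5)^3.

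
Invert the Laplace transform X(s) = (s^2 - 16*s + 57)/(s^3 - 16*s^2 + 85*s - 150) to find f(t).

f(t) = -2*t*exp(5*t) - 3*exp(6*t) + 4*exp(5*t)

Factor the denominator: s^3 - 16*s^2 + 85*s - 150 = (s - 6)*(s - 5)^2.
Partial fraction decomposition gives [4/(s - 5)] + [-2/(s - 5)^2] + [-3/(s - 6)].
Invert each term: 4/(s - 5) ↔ 4e^(5t); -2/(s - 5)^2 ↔ -2t·e^(5t); -3/(s - 6) ↔ -3e^(6t).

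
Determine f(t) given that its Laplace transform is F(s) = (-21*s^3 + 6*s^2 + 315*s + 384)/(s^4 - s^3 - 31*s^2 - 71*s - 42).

f(t) = -6*exp(7*t) - 6*exp(-t) - 6*exp(-2*t) - 3*exp(-3*t)

Factor the denominator: s^4 - s^3 - 31*s^2 - 71*s - 42 = (s - 7)*(s + 1)*(s + 2)*(s + 3).
Partial fraction decomposition gives [-3/(s + 3)] + [-6/(s + 2)] + [-6/(s + 1)] + [-6/(s - 7)].
Invert each term: -3/(s + 3) ↔ -3e^(-3t); -6/(s + 2) ↔ -6e^(-2t); -6/(s + 1) ↔ -6e^(-t); -6/(s - 7) ↔ -6e^(7t).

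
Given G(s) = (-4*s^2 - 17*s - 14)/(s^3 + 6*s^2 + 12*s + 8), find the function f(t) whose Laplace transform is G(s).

f(t) = 2*t^2*exp(-2*t) - t*exp(-2*t) - 4*exp(-2*t)

Factor the denominator: s^3 + 6*s^2 + 12*s + 8 = (s + 2)^3.
Partial fraction decomposition gives [-4/(s + 2)] + [-1/(s + 2)^2] + [4/(s + 2)^3].
Invert each term: -4/(s + 2) ↔ -4e^(-2t); -1/(s + 2)^2 ↔ -t·e^(-2t); 4/(s + 2)^3 ↔ (2)t^2·e^(-2t).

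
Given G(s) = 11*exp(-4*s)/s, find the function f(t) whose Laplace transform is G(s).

The factor e^(-4s) signals a time shift by c = 4 (second shifting theorem).
L{11} = 11/s, so L^-1{11/s} = 11.
Hence the inverse is u(t - 4) times that function evaluated at t - 4.

f(t) = Heaviside(t - 4)*(11)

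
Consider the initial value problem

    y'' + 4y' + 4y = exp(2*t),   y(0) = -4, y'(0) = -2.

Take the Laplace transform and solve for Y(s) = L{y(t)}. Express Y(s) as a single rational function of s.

Y(s) = (-4*s^2 - 10*s + 37)/(s^3 + 2*s^2 - 4*s - 8)

Transform both sides with L{·}.
The derivative rules (L{y''} = s^2 Y - s·y(0) - y'(0) and L{y'} = sY - y(0), with y(0) = -4, y'(0) = -2) turn the left side into (s^2 + 4*s + 4)Y - (-4*s - 18).
The right side is L{exp(2*t)} = 1/(s - 2).
So (s^2 + 4*s + 4)Y = 1/(s - 2) + (-4*s - 18).
Divide through and combine into a single rational function.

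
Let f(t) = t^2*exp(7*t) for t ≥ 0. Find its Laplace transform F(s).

L{e^(7t)} = 1/(s - 7).
Then apply L{t^2·g(t)} = (-1)^2 d^2/ds^2[G(s)] with G(s) = 1/(s - 7):
differentiating 2 times and applying the sign gives 2/(s - 7)^3.

F(s) = 2/(s - 7)^3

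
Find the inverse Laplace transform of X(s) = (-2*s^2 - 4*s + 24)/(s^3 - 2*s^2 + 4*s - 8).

exp(2*t) - 5*sin(2*t) - 3*cos(2*t)

Factor the denominator: s^3 - 2*s^2 + 4*s - 8 = (s - 2)*(s^2 + 4).
Partial fraction decomposition gives [1/(s - 2)] + [-3*s/(s^2 + 4)] + [-10/(s^2 + 4)].
Invert each term: 1/(s - 2) ↔ e^(2t); -3·s/(s^2 + 4) ↔ -3cos(2t); -5·2/(s^2 + 4) ↔ -5sin(2t).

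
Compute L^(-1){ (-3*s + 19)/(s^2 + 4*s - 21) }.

Factor the denominator: s^2 + 4*s - 21 = (s - 3)*(s + 7).
Partial fraction decomposition gives [1/(s - 3)] + [-4/(s + 7)].
Invert each term: 1/(s - 3) ↔ e^(3t); -4/(s + 7) ↔ -4e^(-7t).

exp(3*t) - 4*exp(-7*t)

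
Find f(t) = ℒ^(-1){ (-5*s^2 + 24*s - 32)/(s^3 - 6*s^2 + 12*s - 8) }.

Factor the denominator: s^3 - 6*s^2 + 12*s - 8 = (s - 2)^3.
Partial fraction decomposition gives [-5/(s - 2)] + [4/(s - 2)^2] + [-4/(s - 2)^3].
Invert each term: -5/(s - 2) ↔ -5e^(2t); 4/(s - 2)^2 ↔ 4t·e^(2t); -4/(s - 2)^3 ↔ (-2)t^2·e^(2t).

f(t) = -2*t^2*exp(2*t) + 4*t*exp(2*t) - 5*exp(2*t)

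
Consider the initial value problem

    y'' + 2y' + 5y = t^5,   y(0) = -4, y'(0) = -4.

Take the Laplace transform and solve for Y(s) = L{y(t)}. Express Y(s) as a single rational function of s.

Take the Laplace transform of both sides.
With L{y''} = s^2 Y - s·y(0) - y'(0) and L{y'} = sY - y(0), with y(0) = -4, y'(0) = -4: the LHS transforms to (s^2 + 2*s + 5)Y - (-4*s - 12).
The right side is L{t^5} = 120/s^6.
So (s^2 + 2*s + 5)Y = 120/s^6 + (-4*s - 12).
Solve for Y(s) and write it as one ratio of polynomials.

Y(s) = (-4*s^7 - 12*s^6 + 120)/(s^8 + 2*s^7 + 5*s^6)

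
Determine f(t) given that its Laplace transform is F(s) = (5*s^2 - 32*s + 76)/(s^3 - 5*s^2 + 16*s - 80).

Factor the denominator: s^3 - 5*s^2 + 16*s - 80 = (s - 5)*(s^2 + 16).
Partial fraction decomposition gives [1/(s - 5)] + [4*s/(s^2 + 16)] + [-12/(s^2 + 16)].
Invert each term: 1/(s - 5) ↔ e^(5t); 4·s/(s^2 + 16) ↔ 4cos(4t); -3·4/(s^2 + 16) ↔ -3sin(4t).

f(t) = exp(5*t) - 3*sin(4*t) + 4*cos(4*t)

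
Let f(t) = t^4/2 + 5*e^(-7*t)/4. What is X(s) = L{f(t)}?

By linearity of the Laplace transform, transform each term separately.
(5/4)·[L{e^(-7t)} = 1/(s + 7)]; (1/2)·[L{t^4} = 4!/s^5 = 24/s^5].

X(s) = 5/(4*(s + 7)) + 12/s^5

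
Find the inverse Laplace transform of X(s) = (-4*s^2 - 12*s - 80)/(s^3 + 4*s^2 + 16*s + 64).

-2*sin(4*t) - cos(4*t) - 3*exp(-4*t)

Factor the denominator: s^3 + 4*s^2 + 16*s + 64 = (s + 4)*(s^2 + 16).
Partial fraction decomposition gives [-3/(s + 4)] + [-s/(s^2 + 16)] + [-8/(s^2 + 16)].
Invert each term: -3/(s + 4) ↔ -3e^(-4t); -1·s/(s^2 + 16) ↔ -cos(4t); -2·4/(s^2 + 16) ↔ -2sin(4t).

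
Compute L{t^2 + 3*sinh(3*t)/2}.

Apply the Laplace transform termwise.
L{t^2} = 2!/s^3 = 2/s^3; (3/2)·[L{sinh(3t)} = 3/(s^2 - 9)].

9/(2*(s^2 - 9)) + 2/s^3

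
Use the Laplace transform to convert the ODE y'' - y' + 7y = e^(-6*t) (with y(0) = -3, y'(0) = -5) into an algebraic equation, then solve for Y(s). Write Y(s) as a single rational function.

Y(s) = (-3*s^2 - 20*s - 11)/(s^3 + 5*s^2 + s + 42)

Take the Laplace transform of both sides.
Using L{y''} = s^2 Y - s·y(0) - y'(0) and L{y'} = sY - y(0), with y(0) = -3, y'(0) = -5, the left side becomes (s^2 - s + 7)Y - (-3*s - 2).
The right side is L{e^(-6*t)} = 1/(s + 6).
So (s^2 - s + 7)Y = 1/(s + 6) + (-3*s - 2).
Solve for Y(s) and write it as one ratio of polynomials.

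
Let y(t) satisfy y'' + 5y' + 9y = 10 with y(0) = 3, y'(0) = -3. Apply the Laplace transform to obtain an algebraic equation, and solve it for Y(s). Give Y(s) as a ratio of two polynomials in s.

Transform both sides with L{·}.
With L{y''} = s^2 Y - s·y(0) - y'(0) and L{y'} = sY - y(0), with y(0) = 3, y'(0) = -3: the LHS transforms to (s^2 + 5*s + 9)Y - (3*s + 12).
The right side is L{10} = 10/s.
So (s^2 + 5*s + 9)Y = 10/s + (3*s + 12).
Isolate Y and clear denominators.

Y(s) = (3*s^2 + 12*s + 10)/(s^3 + 5*s^2 + 9*s)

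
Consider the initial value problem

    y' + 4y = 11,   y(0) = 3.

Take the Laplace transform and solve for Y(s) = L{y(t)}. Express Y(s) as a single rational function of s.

Y(s) = (3*s + 11)/(s^2 + 4*s)

Apply the Laplace transform to the equation.
With L{y'} = sY - y(0) = sY - 3: the LHS transforms to (s + 4)Y - (3).
The right side is L{11} = 11/s.
So (s + 4)Y = 11/s + (3).
Solve for Y(s) and write it as one ratio of polynomials.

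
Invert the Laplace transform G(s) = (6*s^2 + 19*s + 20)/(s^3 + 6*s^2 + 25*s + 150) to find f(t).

f(t) = -sin(5*t) + 4*cos(5*t) + 2*exp(-6*t)

Factor the denominator: s^3 + 6*s^2 + 25*s + 150 = (s + 6)*(s^2 + 25).
Partial fraction decomposition gives [2/(s + 6)] + [4*s/(s^2 + 25)] + [-5/(s^2 + 25)].
Invert each term: 2/(s + 6) ↔ 2e^(-6t); 4·s/(s^2 + 25) ↔ 4cos(5t); -1·5/(s^2 + 25) ↔ -sin(5t).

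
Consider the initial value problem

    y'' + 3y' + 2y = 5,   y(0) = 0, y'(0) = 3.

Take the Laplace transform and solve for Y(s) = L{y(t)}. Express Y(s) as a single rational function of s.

Y(s) = (3*s + 5)/(s^3 + 3*s^2 + 2*s)

Laplace-transform each side.
With L{y''} = s^2 Y - s·y(0) - y'(0) and L{y'} = sY - y(0), with y(0) = 0, y'(0) = 3: the LHS transforms to (s^2 + 3*s + 2)Y - (3).
The right side is L{5} = 5/s.
So (s^2 + 3*s + 2)Y = 5/s + (3).
Divide through and combine into a single rational function.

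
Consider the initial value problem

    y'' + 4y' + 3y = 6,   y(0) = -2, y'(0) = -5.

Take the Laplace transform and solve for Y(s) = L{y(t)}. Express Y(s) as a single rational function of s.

Y(s) = (-2*s^2 - 13*s + 6)/(s^3 + 4*s^2 + 3*s)

Laplace-transform each side.
Using L{y''} = s^2 Y - s·y(0) - y'(0) and L{y'} = sY - y(0), with y(0) = -2, y'(0) = -5, the left side becomes (s^2 + 4*s + 3)Y - (-2*s - 13).
The right side is L{6} = 6/s.
So (s^2 + 4*s + 3)Y = 6/s + (-2*s - 13).
Solve for Y(s) and write it as one ratio of polynomials.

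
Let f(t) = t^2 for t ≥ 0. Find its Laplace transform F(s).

L{t^2} = 2!/s^3 = 2/s^3.

F(s) = 2/s^3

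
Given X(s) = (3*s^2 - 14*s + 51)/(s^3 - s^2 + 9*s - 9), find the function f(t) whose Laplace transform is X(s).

Factor the denominator: s^3 - s^2 + 9*s - 9 = (s - 1)*(s^2 + 9).
Partial fraction decomposition gives [4/(s - 1)] + [-s/(s^2 + 9)] + [-15/(s^2 + 9)].
Invert each term: 4/(s - 1) ↔ 4e^(t); -1·s/(s^2 + 9) ↔ -cos(3t); -5·3/(s^2 + 9) ↔ -5sin(3t).

f(t) = 4*exp(t) - 5*sin(3*t) - cos(3*t)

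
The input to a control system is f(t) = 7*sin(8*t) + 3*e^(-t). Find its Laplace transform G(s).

Apply the Laplace transform termwise.
(3)·[L{e^(-t)} = 1/(s + 1)]; (7)·[L{sin(8t)} = 8/(s^2 + 64)].

G(s) = 56/(s^2 + 64) + 3/(s + 1)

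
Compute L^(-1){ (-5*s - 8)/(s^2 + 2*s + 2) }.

-3*exp(-t)*sin(t) - 5*exp(-t)*cos(t)

Complete the square in the denominator: s^2 + 2*s + 2 = (s + 1)^2 + 1^2.
Split the numerator to match: -5*s - 8 = -5·(s + 1) - 3·1.
Invert each term: -5·(s + 1)/((s + 1)^2 + 1) ↔ -5e^(-t)cos(t); -3·1/((s + 1)^2 + 1) ↔ -3e^(-t)sin(t).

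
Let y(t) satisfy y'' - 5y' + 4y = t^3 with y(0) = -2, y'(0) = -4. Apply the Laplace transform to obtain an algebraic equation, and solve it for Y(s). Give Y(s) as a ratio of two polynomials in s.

Apply the Laplace transform to the equation.
The derivative rules (L{y''} = s^2 Y - s·y(0) - y'(0) and L{y'} = sY - y(0), with y(0) = -2, y'(0) = -4) turn the left side into (s^2 - 5*s + 4)Y - (-2*s + 6).
The right side is L{t^3} = 6/s^4.
So (s^2 - 5*s + 4)Y = 6/s^4 + (-2*s + 6).
Divide through and combine into a single rational function.

Y(s) = (-2*s^5 + 6*s^4 + 6)/(s^6 - 5*s^5 + 4*s^4)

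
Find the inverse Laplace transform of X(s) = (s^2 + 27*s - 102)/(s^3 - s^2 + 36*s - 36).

-2*exp(t) + 5*sin(6*t) + 3*cos(6*t)

Factor the denominator: s^3 - s^2 + 36*s - 36 = (s - 1)*(s^2 + 36).
Partial fraction decomposition gives [-2/(s - 1)] + [3*s/(s^2 + 36)] + [30/(s^2 + 36)].
Invert each term: -2/(s - 1) ↔ -2e^(t); 3·s/(s^2 + 36) ↔ 3cos(6t); 5·6/(s^2 + 36) ↔ 5sin(6t).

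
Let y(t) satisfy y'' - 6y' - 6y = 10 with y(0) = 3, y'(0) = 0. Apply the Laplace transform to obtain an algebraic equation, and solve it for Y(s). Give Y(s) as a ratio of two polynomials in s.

Transform both sides with L{·}.
With L{y''} = s^2 Y - s·y(0) - y'(0) and L{y'} = sY - y(0), with y(0) = 3, y'(0) = 0: the LHS transforms to (s^2 - 6*s - 6)Y - (3*s - 18).
The right side is L{10} = 10/s.
So (s^2 - 6*s - 6)Y = 10/s + (3*s - 18).
Isolate Y and clear denominators.

Y(s) = (3*s^2 - 18*s + 10)/(s^3 - 6*s^2 - 6*s)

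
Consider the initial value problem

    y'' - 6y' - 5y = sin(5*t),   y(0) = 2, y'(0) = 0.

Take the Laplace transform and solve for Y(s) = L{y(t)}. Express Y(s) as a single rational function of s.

Apply the Laplace transform to the equation.
With L{y''} = s^2 Y - s·y(0) - y'(0) and L{y'} = sY - y(0), with y(0) = 2, y'(0) = 0: the LHS transforms to (s^2 - 6*s - 5)Y - (2*s - 12).
The right side is L{sin(5*t)} = 5/(s^2 + 25).
So (s^2 - 6*s - 5)Y = 5/(s^2 + 25) + (2*s - 12).
Solve for Y(s) and write it as one ratio of polynomials.

Y(s) = (2*s^3 - 12*s^2 + 50*s - 295)/(s^4 - 6*s^3 + 20*s^2 - 150*s - 125)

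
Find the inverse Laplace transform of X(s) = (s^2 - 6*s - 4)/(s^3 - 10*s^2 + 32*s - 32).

-6*t*exp(4*t) + 4*exp(4*t) - 3*exp(2*t)

Factor the denominator: s^3 - 10*s^2 + 32*s - 32 = (s - 4)^2*(s - 2).
Partial fraction decomposition gives [4/(s - 4)] + [-6/(s - 4)^2] + [-3/(s - 2)].
Invert each term: 4/(s - 4) ↔ 4e^(4t); -6/(s - 4)^2 ↔ -6t·e^(4t); -3/(s - 2) ↔ -3e^(2t).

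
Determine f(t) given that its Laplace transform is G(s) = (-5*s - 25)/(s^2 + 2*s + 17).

f(t) = -5*exp(-t)*sin(4*t) - 5*exp(-t)*cos(4*t)

Complete the square in the denominator: s^2 + 2*s + 17 = (s + 1)^2 + 4^2.
Split the numerator to match: -5*s - 25 = -5·(s + 1) - 5·4.
Invert each term: -5·(s + 1)/((s + 1)^2 + 16) ↔ -5e^(-t)cos(4t); -5·4/((s + 1)^2 + 16) ↔ -5e^(-t)sin(4t).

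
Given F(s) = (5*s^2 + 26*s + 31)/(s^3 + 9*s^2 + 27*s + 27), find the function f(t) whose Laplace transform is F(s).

f(t) = -t^2*exp(-3*t) - 4*t*exp(-3*t) + 5*exp(-3*t)

Factor the denominator: s^3 + 9*s^2 + 27*s + 27 = (s + 3)^3.
Partial fraction decomposition gives [5/(s + 3)] + [-4/(s + 3)^2] + [-2/(s + 3)^3].
Invert each term: 5/(s + 3) ↔ 5e^(-3t); -4/(s + 3)^2 ↔ -4t·e^(-3t); -2/(s + 3)^3 ↔ (-1)t^2·e^(-3t).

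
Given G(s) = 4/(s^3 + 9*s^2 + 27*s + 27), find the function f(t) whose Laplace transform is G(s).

f(t) = 2*t^2*exp(-3*t)

Rewrite the denominator: s^3 + 9*s^2 + 27*s + 27 = (s + 3)^3.
The form in (s + 3) signals a first-shifting-theorem factor e^(-3t).
Since L{t^2} = 2!/s^3 = 2/s^3, the inverse is t^2*e^(-3*t), scaled by 2.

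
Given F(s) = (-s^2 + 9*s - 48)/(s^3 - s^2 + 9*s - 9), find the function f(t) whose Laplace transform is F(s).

f(t) = -4*exp(t) + 4*sin(3*t) + 3*cos(3*t)

Factor the denominator: s^3 - s^2 + 9*s - 9 = (s - 1)*(s^2 + 9).
Partial fraction decomposition gives [-4/(s - 1)] + [3*s/(s^2 + 9)] + [12/(s^2 + 9)].
Invert each term: -4/(s - 1) ↔ -4e^(t); 3·s/(s^2 + 9) ↔ 3cos(3t); 4·3/(s^2 + 9) ↔ 4sin(3t).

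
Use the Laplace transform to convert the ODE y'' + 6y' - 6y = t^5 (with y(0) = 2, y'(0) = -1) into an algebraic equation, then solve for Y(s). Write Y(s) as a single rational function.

Y(s) = (2*s^7 + 11*s^6 + 120)/(s^8 + 6*s^7 - 6*s^6)

Apply the Laplace transform to the equation.
Using L{y''} = s^2 Y - s·y(0) - y'(0) and L{y'} = sY - y(0), with y(0) = 2, y'(0) = -1, the left side becomes (s^2 + 6*s - 6)Y - (2*s + 11).
The right side is L{t^5} = 120/s^6.
So (s^2 + 6*s - 6)Y = 120/s^6 + (2*s + 11).
Divide through and combine into a single rational function.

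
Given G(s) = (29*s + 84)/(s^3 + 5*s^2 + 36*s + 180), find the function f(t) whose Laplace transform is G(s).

Factor the denominator: s^3 + 5*s^2 + 36*s + 180 = (s + 5)*(s^2 + 36).
Partial fraction decomposition gives [-1/(s + 5)] + [s/(s^2 + 36)] + [24/(s^2 + 36)].
Invert each term: -1/(s + 5) ↔ -e^(-5t); 1·s/(s^2 + 36) ↔ cos(6t); 4·6/(s^2 + 36) ↔ 4sin(6t).

f(t) = 4*sin(6*t) + cos(6*t) - exp(-5*t)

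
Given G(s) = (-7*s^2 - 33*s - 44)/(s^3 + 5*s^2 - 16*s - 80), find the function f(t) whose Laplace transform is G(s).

Factor the denominator: s^3 + 5*s^2 - 16*s - 80 = (s - 4)*(s + 4)*(s + 5).
Partial fraction decomposition gives [-4/(s - 4)] + [-6/(s + 5)] + [3/(s + 4)].
Invert each term: -4/(s - 4) ↔ -4e^(4t); -6/(s + 5) ↔ -6e^(-5t); 3/(s + 4) ↔ 3e^(-4t).

f(t) = -4*exp(4*t) + 3*exp(-4*t) - 6*exp(-5*t)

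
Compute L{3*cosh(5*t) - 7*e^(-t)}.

3*s/(s^2 - 25) - 7/(s + 1)

By linearity of the Laplace transform, transform each term separately.
(3)·[L{cosh(5t)} = s/(s^2 - 25)]; (-7)·[L{e^(-t)} = 1/(s + 1)].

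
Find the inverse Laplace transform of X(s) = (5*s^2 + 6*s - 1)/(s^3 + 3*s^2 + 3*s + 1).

-t^2*exp(-t) - 4*t*exp(-t) + 5*exp(-t)

Factor the denominator: s^3 + 3*s^2 + 3*s + 1 = (s + 1)^3.
Partial fraction decomposition gives [5/(s + 1)] + [-4/(s + 1)^2] + [-2/(s + 1)^3].
Invert each term: 5/(s + 1) ↔ 5e^(-t); -4/(s + 1)^2 ↔ -4t·e^(-t); -2/(s + 1)^3 ↔ (-1)t^2·e^(-t).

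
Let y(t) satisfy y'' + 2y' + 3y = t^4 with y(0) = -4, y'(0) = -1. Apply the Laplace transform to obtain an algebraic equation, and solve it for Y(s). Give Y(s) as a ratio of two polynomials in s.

Y(s) = (-4*s^6 - 9*s^5 + 24)/(s^7 + 2*s^6 + 3*s^5)

Transform both sides with L{·}.
Using L{y''} = s^2 Y - s·y(0) - y'(0) and L{y'} = sY - y(0), with y(0) = -4, y'(0) = -1, the left side becomes (s^2 + 2*s + 3)Y - (-4*s - 9).
The right side is L{t^4} = 24/s^5.
So (s^2 + 2*s + 3)Y = 24/s^5 + (-4*s - 9).
Divide through and combine into a single rational function.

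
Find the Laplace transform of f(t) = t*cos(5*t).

L{cos(5t)} = s/(s^2 + 25).
Then apply L{t·g(t)} = -d/ds[G(s)] with G(s) = s/(s^2 + 25):
differentiating 1 time and applying the sign gives (s - 5)*(s + 5)/(s^2 + 25)^2.

(s - 5)*(s + 5)/(s^2 + 25)^2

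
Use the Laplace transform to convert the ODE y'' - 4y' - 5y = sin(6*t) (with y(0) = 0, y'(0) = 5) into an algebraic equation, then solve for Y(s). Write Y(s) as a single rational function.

Take the Laplace transform of both sides.
With L{y''} = s^2 Y - s·y(0) - y'(0) and L{y'} = sY - y(0), with y(0) = 0, y'(0) = 5: the LHS transforms to (s^2 - 4*s - 5)Y - (5).
The right side is L{sin(6*t)} = 6/(s^2 + 36).
So (s^2 - 4*s - 5)Y = 6/(s^2 + 36) + (5).
Isolate Y and clear denominators.

Y(s) = (5*s^2 + 186)/(s^4 - 4*s^3 + 31*s^2 - 144*s - 180)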